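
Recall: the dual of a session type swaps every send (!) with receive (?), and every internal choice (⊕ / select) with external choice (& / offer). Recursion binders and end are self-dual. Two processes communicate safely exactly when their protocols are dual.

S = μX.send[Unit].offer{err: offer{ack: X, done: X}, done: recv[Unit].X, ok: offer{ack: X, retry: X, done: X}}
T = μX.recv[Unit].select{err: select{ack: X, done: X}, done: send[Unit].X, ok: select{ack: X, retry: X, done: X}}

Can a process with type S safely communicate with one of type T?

μX vs μX  ✓ (μ self-dual)
  send[Unit] vs recv[Unit]  ✓
    offer{err,done,ok} vs select{err,done,ok}  ✓ same labels
      • err:
        offer{ack,done} vs select{ack,done}  ✓ same labels
          • ack:
            X vs X  ✓
          • done:
            X vs X  ✓
      • done:
        recv[Unit] vs send[Unit]  ✓
          X vs X  ✓
      • ok:
        offer{ack,retry,done} vs select{ack,retry,done}  ✓ same labels
          • ack:
            X vs X  ✓
          • retry:
            X vs X  ✓
          • done:
            X vs X  ✓

YES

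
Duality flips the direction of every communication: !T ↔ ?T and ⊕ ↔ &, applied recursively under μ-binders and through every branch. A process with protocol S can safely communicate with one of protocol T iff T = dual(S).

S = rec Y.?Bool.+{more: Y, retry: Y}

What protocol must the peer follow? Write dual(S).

rec Y ↦ rec Y  (rec unchanged)
  ?Bool ↦ !Bool
    +{more,retry} ↦ &{more,retry}  (internal→external)
      • more:
        dual(Y) = Y
      • retry:
        dual(Y) = Y

rec Y.!Bool.&{more: Y, retry: Y}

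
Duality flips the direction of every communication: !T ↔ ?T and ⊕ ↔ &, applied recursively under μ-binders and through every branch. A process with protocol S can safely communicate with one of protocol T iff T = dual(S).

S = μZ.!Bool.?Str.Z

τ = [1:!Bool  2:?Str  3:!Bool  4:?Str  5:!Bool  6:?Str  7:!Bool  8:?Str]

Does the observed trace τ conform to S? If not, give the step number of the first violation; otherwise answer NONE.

[1] !Bool  match  state: ?Str.μZ.…
[2] ?Str  match  state: μZ.…
[3] !Bool  match  state: ?Str.μZ.…
[4] ?Str  match  state: μZ.…
[5] !Bool  match  state: ?Str.μZ.…
[6] ?Str  match  state: μZ.…
[7] !Bool  match  state: ?Str.μZ.…
[8] ?Str  match  state: μZ.…
τ conforms to S (length 8)

NONE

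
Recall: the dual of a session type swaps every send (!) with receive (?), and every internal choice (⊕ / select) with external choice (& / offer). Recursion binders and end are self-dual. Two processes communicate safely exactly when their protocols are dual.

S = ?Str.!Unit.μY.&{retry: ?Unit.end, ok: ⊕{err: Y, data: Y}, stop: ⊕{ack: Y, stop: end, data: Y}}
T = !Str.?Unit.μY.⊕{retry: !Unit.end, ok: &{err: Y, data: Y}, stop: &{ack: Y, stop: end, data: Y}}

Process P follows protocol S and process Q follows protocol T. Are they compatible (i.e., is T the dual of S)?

YES

?Str vs !Str  ✓
  !Unit vs ?Unit  ✓
    μY vs μY  ✓ (μ self-dual)
      &{retry,ok,stop} vs ⊕{retry,ok,stop}  ✓ same labels
        case retry:
          ?Unit vs !Unit  ✓
            end vs end  ✓
        case ok:
          ⊕{err,data} vs &{err,data}  ✓ same labels
            case err:
              Y vs Y  ✓
            case data:
              Y vs Y  ✓
        case stop:
          ⊕{ack,stop,data} vs &{ack,stop,data}  ✓ same labels
            case ack:
              Y vs Y  ✓
            case stop:
              end vs end  ✓
            case data:
              Y vs Y  ✓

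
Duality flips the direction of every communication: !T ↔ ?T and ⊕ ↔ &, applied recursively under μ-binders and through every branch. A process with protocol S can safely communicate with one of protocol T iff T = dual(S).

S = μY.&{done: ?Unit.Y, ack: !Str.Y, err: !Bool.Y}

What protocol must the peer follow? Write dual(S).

μY.⊕{done: !Unit.Y, ack: ?Str.Y, err: ?Bool.Y}

μY ↦ μY  (binder kept)
  &{done,ack,err} ↦ ⊕{done,ack,err}  (offer→select)
    [done]
      ?Unit ↦ !Unit
        Y self-dual
    [ack]
      !Str ↦ ?Str
        Y self-dual
    [err]
      !Bool ↦ ?Bool
        Y self-dual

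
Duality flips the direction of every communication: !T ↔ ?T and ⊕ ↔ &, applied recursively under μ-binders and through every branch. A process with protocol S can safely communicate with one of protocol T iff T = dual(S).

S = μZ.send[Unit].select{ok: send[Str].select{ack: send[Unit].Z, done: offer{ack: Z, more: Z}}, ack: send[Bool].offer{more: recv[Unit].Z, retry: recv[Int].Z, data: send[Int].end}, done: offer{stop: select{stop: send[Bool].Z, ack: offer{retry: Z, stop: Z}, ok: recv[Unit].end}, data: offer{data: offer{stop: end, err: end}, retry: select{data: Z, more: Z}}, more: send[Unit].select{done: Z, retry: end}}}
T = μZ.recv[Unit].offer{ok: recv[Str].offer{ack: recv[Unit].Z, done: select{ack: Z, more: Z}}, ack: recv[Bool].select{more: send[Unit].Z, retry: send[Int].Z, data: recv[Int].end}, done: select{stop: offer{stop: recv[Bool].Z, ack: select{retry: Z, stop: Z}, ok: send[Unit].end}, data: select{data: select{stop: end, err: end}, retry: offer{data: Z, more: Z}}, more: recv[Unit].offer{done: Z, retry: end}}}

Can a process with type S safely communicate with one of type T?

YES

μZ | μZ  ✓ (binder kept)
  send[Unit] | recv[Unit]  ✓
    select{ok,ack,done} | offer{ok,ack,done}  ✓ same labels
      • ok:
        send[Str] | recv[Str]  ✓
          select{ack,done} | offer{ack,done}  ✓ same labels
            • ack:
              send[Unit] | recv[Unit]  ✓
                Z | Z  ✓
            • done:
              offer{ack,more} | select{ack,more}  ✓ same labels
                • ack:
                  Z | Z  ✓
                • more:
                  Z | Z  ✓
      • ack:
        send[Bool] | recv[Bool]  ✓
          offer{more,retry,data} | select{more,retry,data}  ✓ same labels
            • more:
              recv[Unit] | send[Unit]  ✓
                Z | Z  ✓
            • retry:
              recv[Int] | send[Int]  ✓
                Z | Z  ✓
            • data:
              send[Int] | recv[Int]  ✓
                end | end  ✓
      • done:
        offer{stop,data,more} | select{stop,data,more}  ✓ same labels
          • stop:
            select{stop,ack,ok} | offer{stop,ack,ok}  ✓ same labels
              • stop:
                send[Bool] | recv[Bool]  ✓
                  Z | Z  ✓
              • ack:
                offer{retry,stop} | select{retry,stop}  ✓ same labels
                  • retry:
                    Z | Z  ✓
                  • stop:
                    Z | Z  ✓
              • ok:
                recv[Unit] | send[Unit]  ✓
                  end | end  ✓
          • data:
            offer{data,retry} | select{data,retry}  ✓ same labels
              • data:
                offer{stop,err} | select{stop,err}  ✓ same labels
                  • stop:
                    end | end  ✓
                  • err:
                    end | end  ✓
              • retry:
                select{data,more} | offer{data,more}  ✓ same labels
                  • data:
                    Z | Z  ✓
                  • more:
                    Z | Z  ✓
          • more:
            send[Unit] | recv[Unit]  ✓
              select{done,retry} | offer{done,retry}  ✓ same labels
                • done:
                  Z | Z  ✓
                • retry:
                  end | end  ✓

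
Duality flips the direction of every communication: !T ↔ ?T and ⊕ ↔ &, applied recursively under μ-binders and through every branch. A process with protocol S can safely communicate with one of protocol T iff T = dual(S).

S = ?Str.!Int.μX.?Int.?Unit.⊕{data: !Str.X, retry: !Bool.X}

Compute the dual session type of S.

!Str.?Int.μX.!Int.!Unit.&{data: ?Str.X, retry: ?Bool.X}

?Str = !Str
  !Int = ?Int
    μX = μX  (binder kept)
      ?Int = !Int
        ?Unit = !Unit
          ⊕{data,retry} = &{data,retry}  (select→offer)
            case data:
              !Str = ?Str
                X ↦ X
            case retry:
              !Bool = ?Bool
                X ↦ X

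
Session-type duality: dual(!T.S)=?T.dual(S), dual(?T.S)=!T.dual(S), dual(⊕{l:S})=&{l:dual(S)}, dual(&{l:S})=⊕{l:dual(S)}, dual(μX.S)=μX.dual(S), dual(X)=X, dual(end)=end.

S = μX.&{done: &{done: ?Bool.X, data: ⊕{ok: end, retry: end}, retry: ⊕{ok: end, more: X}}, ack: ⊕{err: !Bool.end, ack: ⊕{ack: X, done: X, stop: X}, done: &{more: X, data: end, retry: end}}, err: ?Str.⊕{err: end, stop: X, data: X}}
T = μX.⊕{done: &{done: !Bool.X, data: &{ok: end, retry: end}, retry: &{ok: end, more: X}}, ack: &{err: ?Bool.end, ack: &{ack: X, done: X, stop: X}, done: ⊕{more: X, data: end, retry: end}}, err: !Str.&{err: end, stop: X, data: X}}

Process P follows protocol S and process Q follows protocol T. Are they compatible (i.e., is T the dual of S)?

μX ‖ μX  match (μ self-dual)
  &{done,ack,err} ‖ ⊕{done,ack,err}  match same labels
    • done:
      &{done,data,retry} ‖ &{done,data,retry}  ✗ choice polarity not flipped — not dual

NO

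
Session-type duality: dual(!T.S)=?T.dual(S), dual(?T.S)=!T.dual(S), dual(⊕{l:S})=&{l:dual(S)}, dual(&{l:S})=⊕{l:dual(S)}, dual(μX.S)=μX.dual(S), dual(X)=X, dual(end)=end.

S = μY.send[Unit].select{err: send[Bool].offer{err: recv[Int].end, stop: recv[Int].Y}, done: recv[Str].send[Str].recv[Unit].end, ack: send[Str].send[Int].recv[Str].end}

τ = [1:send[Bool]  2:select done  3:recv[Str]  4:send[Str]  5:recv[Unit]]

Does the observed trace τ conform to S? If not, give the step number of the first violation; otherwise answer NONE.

step 1: got send[Bool], protocol expects send[Unit]  ✗

1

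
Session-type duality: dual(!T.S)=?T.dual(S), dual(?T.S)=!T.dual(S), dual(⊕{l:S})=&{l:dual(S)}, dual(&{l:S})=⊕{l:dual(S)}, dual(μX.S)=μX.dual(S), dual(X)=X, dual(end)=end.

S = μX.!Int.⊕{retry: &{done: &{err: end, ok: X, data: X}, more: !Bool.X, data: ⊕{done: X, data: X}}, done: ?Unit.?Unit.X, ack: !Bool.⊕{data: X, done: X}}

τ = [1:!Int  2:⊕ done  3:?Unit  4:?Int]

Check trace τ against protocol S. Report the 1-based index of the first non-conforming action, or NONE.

step 1: !Int  match  residual = ⊕{retry: &{done: &{err: end, ok: μX.…, data: μX.…}, more: !Bool.μX.…, data: ⊕{done: μX.…, data: μX.…}}, done: ?Unit.?Unit.μX.…, ack: !Bool.⊕{data: μX.…, done: μX.…}}
step 2: ⊕ done  match  residual = ?Unit.?Unit.μX.…
step 3: ?Unit  match  residual = ?Unit.μX.…
step 4: got ?Int, protocol expects ?Unit  ✗

4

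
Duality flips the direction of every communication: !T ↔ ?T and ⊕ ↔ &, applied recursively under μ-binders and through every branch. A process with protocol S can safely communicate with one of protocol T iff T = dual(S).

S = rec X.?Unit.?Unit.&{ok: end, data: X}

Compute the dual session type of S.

rec X ↦ rec X  (binder kept)
  ?Unit ↦ !Unit
    ?Unit ↦ !Unit
      &{ok,data} ↦ +{ok,data}  (offer→select)
        • ok:
          end self-dual
        • data:
          X self-dual

rec X.!Unit.!Unit.+{ok: end, data: X}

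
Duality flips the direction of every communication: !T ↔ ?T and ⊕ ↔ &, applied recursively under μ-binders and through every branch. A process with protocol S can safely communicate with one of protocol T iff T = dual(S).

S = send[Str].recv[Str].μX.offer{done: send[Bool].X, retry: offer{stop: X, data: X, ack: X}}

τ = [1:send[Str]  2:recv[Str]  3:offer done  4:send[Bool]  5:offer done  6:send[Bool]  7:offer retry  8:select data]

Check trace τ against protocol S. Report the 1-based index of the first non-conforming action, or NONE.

8

step 1: send[Str]  ok  residual = recv[Str].μX.…
step 2: recv[Str]  ok  residual = μX.…
step 3: offer done  ok  residual = send[Bool].μX.…
step 4: send[Bool]  ok  residual = μX.…
step 5: offer done  ok  residual = send[Bool].μX.…
step 6: send[Bool]  ok  residual = μX.…
step 7: offer retry  ok  residual = offer{stop: μX.…, data: μX.…, ack: μX.…}
step 8: got select data, protocol expects offer stop or offer data or offer ack  ✗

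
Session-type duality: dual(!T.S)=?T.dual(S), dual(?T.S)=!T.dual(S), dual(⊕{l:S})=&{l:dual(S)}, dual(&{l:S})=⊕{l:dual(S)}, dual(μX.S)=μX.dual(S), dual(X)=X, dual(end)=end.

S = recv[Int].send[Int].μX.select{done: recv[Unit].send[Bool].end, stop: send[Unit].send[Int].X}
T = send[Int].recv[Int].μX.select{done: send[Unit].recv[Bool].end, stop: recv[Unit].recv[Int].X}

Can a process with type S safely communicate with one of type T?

recv[Int] vs send[Int]  ok
  send[Int] vs recv[Int]  ok
    μX vs μX  ok (binder kept)
      select{done,stop} vs select{done,stop}  ✗ choice polarity not flipped — not dual

NO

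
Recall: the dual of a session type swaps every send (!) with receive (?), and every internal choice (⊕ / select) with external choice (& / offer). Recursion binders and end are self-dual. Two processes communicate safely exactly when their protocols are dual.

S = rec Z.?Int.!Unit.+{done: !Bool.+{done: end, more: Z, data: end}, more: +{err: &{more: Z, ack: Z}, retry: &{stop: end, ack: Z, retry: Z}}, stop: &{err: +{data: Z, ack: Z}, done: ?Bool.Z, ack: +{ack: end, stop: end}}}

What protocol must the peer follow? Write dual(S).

rec Z ↦ rec Z  (μ self-dual)
  ?Int ↦ !Int
    !Unit ↦ ?Unit
      +{done,more,stop} ↦ &{done,more,stop}  (select→offer)
        • done:
          !Bool ↦ ?Bool
            +{done,more,data} ↦ &{done,more,data}  (select→offer)
              • done:
                end self-dual
              • more:
                Z self-dual
              • data:
                end self-dual
        • more:
          +{err,retry} ↦ &{err,retry}  (select→offer)
            • err:
              &{more,ack} ↦ +{more,ack}  (external→internal)
                • more:
                  Z self-dual
                • ack:
                  Z self-dual
            • retry:
              &{stop,ack,retry} ↦ +{stop,ack,retry}  (external→internal)
                • stop:
                  end self-dual
                • ack:
                  Z self-dual
                • retry:
                  Z self-dual
        • stop:
          &{err,done,ack} ↦ +{err,done,ack}  (external→internal)
            • err:
              +{data,ack} ↦ &{data,ack}  (select→offer)
                • data:
                  Z self-dual
                • ack:
                  Z self-dual
            • done:
              ?Bool ↦ !Bool
                Z self-dual
            • ack:
              +{ack,stop} ↦ &{ack,stop}  (select→offer)
                • ack:
                  end self-dual
                • stop:
                  end self-dual

rec Z.!Int.?Unit.&{done: ?Bool.&{done: end, more: Z, data: end}, more: &{err: +{more: Z, ack: Z}, retry: +{stop: end, ack: Z, retry: Z}}, stop: +{err: &{data: Z, ack: Z}, done: !Bool.Z, ack: &{ack: end, stop: end}}}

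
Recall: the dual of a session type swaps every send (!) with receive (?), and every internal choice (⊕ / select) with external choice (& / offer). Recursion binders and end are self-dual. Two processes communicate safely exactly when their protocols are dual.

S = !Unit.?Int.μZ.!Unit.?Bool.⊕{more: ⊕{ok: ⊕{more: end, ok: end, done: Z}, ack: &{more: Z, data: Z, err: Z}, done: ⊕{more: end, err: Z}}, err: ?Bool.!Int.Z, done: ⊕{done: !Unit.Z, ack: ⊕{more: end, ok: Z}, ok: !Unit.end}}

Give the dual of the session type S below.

!Unit = ?Unit
  ?Int = !Int
    μZ = μZ  (rec unchanged)
      !Unit = ?Unit
        ?Bool = !Bool
          ⊕{more,err,done} = &{more,err,done}  (select→offer)
            • more:
              ⊕{ok,ack,done} = &{ok,ack,done}  (select→offer)
                • ok:
                  ⊕{more,ok,done} = &{more,ok,done}  (select→offer)
                    • more:
                      dual(end) = end
                    • ok:
                      dual(end) = end
                    • done:
                      dual(Z) = Z
                • ack:
                  &{more,data,err} = ⊕{more,data,err}  (external→internal)
                    • more:
                      dual(Z) = Z
                    • data:
                      dual(Z) = Z
                    • err:
                      dual(Z) = Z
                • done:
                  ⊕{more,err} = &{more,err}  (select→offer)
                    • more:
                      dual(end) = end
                    • err:
                      dual(Z) = Z
            • err:
              ?Bool = !Bool
                !Int = ?Int
                  dual(Z) = Z
            • done:
              ⊕{done,ack,ok} = &{done,ack,ok}  (select→offer)
                • done:
                  !Unit = ?Unit
                    dual(Z) = Z
                • ack:
                  ⊕{more,ok} = &{more,ok}  (select→offer)
                    • more:
                      dual(end) = end
                    • ok:
                      dual(Z) = Z
                • ok:
                  !Unit = ?Unit
                    dual(end) = end

?Unit.!Int.μZ.?Unit.!Bool.&{more: &{ok: &{more: end, ok: end, done: Z}, ack: ⊕{more: Z, data: Z, err: Z}, done: &{more: end, err: Z}}, err: !Bool.?Int.Z, done: &{done: ?Unit.Z, ack: &{more: end, ok: Z}, ok: ?Unit.end}}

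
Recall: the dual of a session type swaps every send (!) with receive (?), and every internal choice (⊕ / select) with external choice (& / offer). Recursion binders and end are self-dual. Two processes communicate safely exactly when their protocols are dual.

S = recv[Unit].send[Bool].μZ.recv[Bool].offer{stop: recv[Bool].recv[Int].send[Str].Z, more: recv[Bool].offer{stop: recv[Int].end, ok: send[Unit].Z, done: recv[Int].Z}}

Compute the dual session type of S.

send[Unit].recv[Bool].μZ.send[Bool].select{stop: send[Bool].send[Int].recv[Str].Z, more: send[Bool].select{stop: send[Int].end, ok: recv[Unit].Z, done: send[Int].Z}}

recv[Unit] ↦ send[Unit]
  send[Bool] ↦ recv[Bool]
    μZ ↦ μZ  (binder kept)
      recv[Bool] ↦ send[Bool]
        offer{stop,more} ↦ select{stop,more}  (offer→select)
          [stop]
            recv[Bool] ↦ send[Bool]
              recv[Int] ↦ send[Int]
                send[Str] ↦ recv[Str]
                  dual(Z) = Z
          [more]
            recv[Bool] ↦ send[Bool]
              offer{stop,ok,done} ↦ select{stop,ok,done}  (offer→select)
                [stop]
                  recv[Int] ↦ send[Int]
                    dual(end) = end
                [ok]
                  send[Unit] ↦ recv[Unit]
                    dual(Z) = Z
                [done]
                  recv[Int] ↦ send[Int]
                    dual(Z) = Z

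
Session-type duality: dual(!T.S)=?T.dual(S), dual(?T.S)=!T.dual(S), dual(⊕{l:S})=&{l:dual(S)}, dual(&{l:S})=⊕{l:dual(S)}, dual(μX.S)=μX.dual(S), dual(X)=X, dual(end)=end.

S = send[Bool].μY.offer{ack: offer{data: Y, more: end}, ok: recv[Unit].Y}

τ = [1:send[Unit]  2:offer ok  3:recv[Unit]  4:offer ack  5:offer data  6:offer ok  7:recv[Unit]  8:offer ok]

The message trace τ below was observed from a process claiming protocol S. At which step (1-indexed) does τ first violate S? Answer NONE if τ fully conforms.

1

step 1: got send[Unit], protocol expects send[Bool]  ✗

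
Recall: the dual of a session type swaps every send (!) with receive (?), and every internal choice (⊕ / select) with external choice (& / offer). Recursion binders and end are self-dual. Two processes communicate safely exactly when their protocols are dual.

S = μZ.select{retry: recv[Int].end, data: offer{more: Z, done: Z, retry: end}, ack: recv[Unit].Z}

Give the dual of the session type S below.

μZ → μZ  (binder kept)
  select{retry,data,ack} → offer{retry,data,ack}  (⊕→&)
    [retry]
      recv[Int] → send[Int]
        end ↦ end
    [data]
      offer{more,done,retry} → select{more,done,retry}  (offer→select)
        [more]
          Z ↦ Z
        [done]
          Z ↦ Z
        [retry]
          end ↦ end
    [ack]
      recv[Unit] → send[Unit]
        Z ↦ Z

μZ.offer{retry: send[Int].end, data: select{more: Z, done: Z, retry: end}, ack: send[Unit].Z}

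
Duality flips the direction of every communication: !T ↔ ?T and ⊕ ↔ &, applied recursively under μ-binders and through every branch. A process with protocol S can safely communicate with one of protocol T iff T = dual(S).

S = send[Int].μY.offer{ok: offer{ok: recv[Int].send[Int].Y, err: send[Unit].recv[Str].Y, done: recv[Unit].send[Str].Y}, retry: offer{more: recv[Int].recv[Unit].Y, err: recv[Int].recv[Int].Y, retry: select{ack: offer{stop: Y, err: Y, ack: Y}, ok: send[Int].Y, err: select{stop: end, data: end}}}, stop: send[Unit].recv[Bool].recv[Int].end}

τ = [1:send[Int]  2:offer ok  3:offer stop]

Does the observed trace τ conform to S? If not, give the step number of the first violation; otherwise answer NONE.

3

@1 send[Int]  match  residual = μY.…
@2 offer ok  match  residual = offer{ok: recv[Int].send[Int].μY.…, err: send[Unit].recv[Str].μY.…, done: recv[Unit].send[Str].μY.…}
@3 got offer stop, protocol expects offer ok or offer err or offer done  ✗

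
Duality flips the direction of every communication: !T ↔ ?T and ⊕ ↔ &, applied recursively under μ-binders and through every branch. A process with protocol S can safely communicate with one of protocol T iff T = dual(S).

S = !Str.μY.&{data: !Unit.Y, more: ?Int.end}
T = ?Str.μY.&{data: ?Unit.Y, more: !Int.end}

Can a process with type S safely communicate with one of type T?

!Str ‖ ?Str  ok
  μY ‖ μY  ok (rec unchanged)
    &{data,more} ‖ &{data,more}  ✗ choice polarity not flipped — not dual

NO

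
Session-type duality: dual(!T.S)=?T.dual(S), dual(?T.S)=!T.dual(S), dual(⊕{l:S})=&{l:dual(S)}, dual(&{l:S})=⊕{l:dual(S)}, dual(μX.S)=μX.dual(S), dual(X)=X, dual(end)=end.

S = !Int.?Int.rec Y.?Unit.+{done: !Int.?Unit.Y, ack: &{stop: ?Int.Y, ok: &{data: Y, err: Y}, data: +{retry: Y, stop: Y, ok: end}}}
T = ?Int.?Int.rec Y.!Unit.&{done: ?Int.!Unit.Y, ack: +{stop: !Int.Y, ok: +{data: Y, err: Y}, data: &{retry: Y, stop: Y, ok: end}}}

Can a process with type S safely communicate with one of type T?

!Int ‖ ?Int  match
  ?Int ‖ ?Int  ✗ same direction on both sides — not dual

NO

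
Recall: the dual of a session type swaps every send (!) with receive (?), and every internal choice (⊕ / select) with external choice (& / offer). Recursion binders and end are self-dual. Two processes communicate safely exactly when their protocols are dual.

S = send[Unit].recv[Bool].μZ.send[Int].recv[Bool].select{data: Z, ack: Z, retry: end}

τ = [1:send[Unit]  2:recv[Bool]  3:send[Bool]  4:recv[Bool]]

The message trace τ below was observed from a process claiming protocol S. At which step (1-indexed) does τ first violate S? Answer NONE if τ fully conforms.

3

[1] send[Unit]  match  residual = recv[Bool].μZ.…
[2] recv[Bool]  match  residual = μZ.…
[3] got send[Bool], protocol expects send[Int]  ✗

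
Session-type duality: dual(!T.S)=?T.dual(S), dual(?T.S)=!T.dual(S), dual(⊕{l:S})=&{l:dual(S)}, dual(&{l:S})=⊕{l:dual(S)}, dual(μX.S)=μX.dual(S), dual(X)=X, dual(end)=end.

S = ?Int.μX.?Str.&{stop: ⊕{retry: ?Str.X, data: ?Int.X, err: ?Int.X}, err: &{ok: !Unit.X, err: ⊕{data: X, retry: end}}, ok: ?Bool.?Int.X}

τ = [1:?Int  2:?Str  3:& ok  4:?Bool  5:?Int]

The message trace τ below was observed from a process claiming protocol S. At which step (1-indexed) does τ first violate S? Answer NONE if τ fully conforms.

NONE

@1 ?Int  ✓  now at μX.…
@2 ?Str  ✓  now at &{stop: ⊕{retry: ?Str.μX.…, data: ?Int.μX.…, err: ?Int.μX.…}, err: &{ok: !Unit.μX.…, err: ⊕{data: μX.…, retry: end}}, ok: ?Bool.?Int.μX.…}
@3 & ok  ✓  now at ?Bool.?Int.μX.…
@4 ?Bool  ✓  now at ?Int.μX.…
@5 ?Int  ✓  now at μX.…
τ conforms to S (length 5)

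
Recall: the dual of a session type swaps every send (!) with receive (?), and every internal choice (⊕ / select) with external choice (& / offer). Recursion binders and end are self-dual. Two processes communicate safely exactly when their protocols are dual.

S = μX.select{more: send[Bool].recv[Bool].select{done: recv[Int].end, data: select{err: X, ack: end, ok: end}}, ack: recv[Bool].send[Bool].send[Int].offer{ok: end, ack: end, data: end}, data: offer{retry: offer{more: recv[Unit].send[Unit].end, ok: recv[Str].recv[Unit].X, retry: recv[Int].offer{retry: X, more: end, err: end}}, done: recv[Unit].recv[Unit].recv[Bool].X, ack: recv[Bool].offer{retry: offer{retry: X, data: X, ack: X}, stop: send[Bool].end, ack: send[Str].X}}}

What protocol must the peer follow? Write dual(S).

μX = μX  (binder kept)
  select{more,ack,data} = offer{more,ack,data}  (internal→external)
    case more:
      send[Bool] = recv[Bool]
        recv[Bool] = send[Bool]
          select{done,data} = offer{done,data}  (internal→external)
            case done:
              recv[Int] = send[Int]
                dual(end) = end
            case data:
              select{err,ack,ok} = offer{err,ack,ok}  (internal→external)
                case err:
                  dual(X) = X
                case ack:
                  dual(end) = end
                case ok:
                  dual(end) = end
    case ack:
      recv[Bool] = send[Bool]
        send[Bool] = recv[Bool]
          send[Int] = recv[Int]
            offer{ok,ack,data} = select{ok,ack,data}  (&→⊕)
              case ok:
                dual(end) = end
              case ack:
                dual(end) = end
              case data:
                dual(end) = end
    case data:
      offer{retry,done,ack} = select{retry,done,ack}  (&→⊕)
        case retry:
          offer{more,ok,retry} = select{more,ok,retry}  (&→⊕)
            case more:
              recv[Unit] = send[Unit]
                send[Unit] = recv[Unit]
                  dual(end) = end
            case ok:
              recv[Str] = send[Str]
                recv[Unit] = send[Unit]
                  dual(X) = X
            case retry:
              recv[Int] = send[Int]
                offer{retry,more,err} = select{retry,more,err}  (&→⊕)
                  case retry:
                    dual(X) = X
                  case more:
                    dual(end) = end
                  case err:
                    dual(end) = end
        case done:
          recv[Unit] = send[Unit]
            recv[Unit] = send[Unit]
              recv[Bool] = send[Bool]
                dual(X) = X
        case ack:
          recv[Bool] = send[Bool]
            offer{retry,stop,ack} = select{retry,stop,ack}  (&→⊕)
              case retry:
                offer{retry,data,ack} = select{retry,data,ack}  (&→⊕)
                  case retry:
                    dual(X) = X
                  case data:
                    dual(X) = X
                  case ack:
                    dual(X) = X
              case stop:
                send[Bool] = recv[Bool]
                  dual(end) = end
              case ack:
                send[Str] = recv[Str]
                  dual(X) = X

μX.offer{more: recv[Bool].send[Bool].offer{done: send[Int].end, data: offer{err: X, ack: end, ok: end}}, ack: send[Bool].recv[Bool].recv[Int].select{ok: end, ack: end, data: end}, data: select{retry: select{more: send[Unit].recv[Unit].end, ok: send[Str].send[Unit].X, retry: send[Int].select{retry: X, more: end, err: end}}, done: send[Unit].send[Unit].send[Bool].X, ack: send[Bool].select{retry: select{retry: X, data: X, ack: X}, stop: recv[Bool].end, ack: recv[Str].X}}}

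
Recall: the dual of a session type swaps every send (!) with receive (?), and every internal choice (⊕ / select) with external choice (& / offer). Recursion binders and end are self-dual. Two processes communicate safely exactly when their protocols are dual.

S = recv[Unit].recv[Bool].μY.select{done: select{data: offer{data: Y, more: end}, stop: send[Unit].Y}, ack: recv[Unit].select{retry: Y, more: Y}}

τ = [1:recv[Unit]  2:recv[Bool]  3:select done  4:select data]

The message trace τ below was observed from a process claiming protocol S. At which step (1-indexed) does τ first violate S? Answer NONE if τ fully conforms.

step 1: recv[Unit]  ✓  state: recv[Bool].μY.…
step 2: recv[Bool]  ✓  state: μY.…
step 3: select done  ✓  state: select{data: offer{data: μY.…, more: end}, stop: send[Unit].μY.…}
step 4: select data  ✓  state: offer{data: μY.…, more: end}
all 4 steps conform

NONE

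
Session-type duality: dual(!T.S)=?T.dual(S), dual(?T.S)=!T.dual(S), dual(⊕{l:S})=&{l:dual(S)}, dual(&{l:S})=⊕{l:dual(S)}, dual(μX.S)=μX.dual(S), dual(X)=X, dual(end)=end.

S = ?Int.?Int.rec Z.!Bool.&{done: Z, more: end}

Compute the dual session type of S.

!Int.!Int.rec Z.?Bool.+{done: Z, more: end}

?Int ↦ !Int
  ?Int ↦ !Int
    rec Z ↦ rec Z  (μ self-dual)
      !Bool ↦ ?Bool
        &{done,more} ↦ +{done,more}  (offer→select)
          [done]
            dual(Z) = Z
          [more]
            dual(end) = end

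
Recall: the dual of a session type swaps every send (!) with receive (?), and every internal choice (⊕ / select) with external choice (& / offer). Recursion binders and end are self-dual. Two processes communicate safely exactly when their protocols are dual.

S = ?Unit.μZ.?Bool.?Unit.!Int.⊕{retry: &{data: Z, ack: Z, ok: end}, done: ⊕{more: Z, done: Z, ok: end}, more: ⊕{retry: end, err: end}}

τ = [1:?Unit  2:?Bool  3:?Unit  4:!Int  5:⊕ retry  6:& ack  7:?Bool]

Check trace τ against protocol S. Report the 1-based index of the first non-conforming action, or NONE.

step 1: ?Unit  ✓  now at μZ.…
step 2: ?Bool  ✓  now at ?Unit.!Int.⊕{retry: &{data: μZ.…, ack: μZ.…, ok: end}, done: ⊕{more: μZ.…, done: μZ.…, ok: end}, more: ⊕{retry: end, err: end}}
step 3: ?Unit  ✓  now at !Int.⊕{retry: &{data: μZ.…, ack: μZ.…, ok: end}, done: ⊕{more: μZ.…, done: μZ.…, ok: end}, more: ⊕{retry: end, err: end}}
step 4: !Int  ✓  now at ⊕{retry: &{data: μZ.…, ack: μZ.…, ok: end}, done: ⊕{more: μZ.…, done: μZ.…, ok: end}, more: ⊕{retry: end, err: end}}
step 5: ⊕ retry  ✓  now at &{data: μZ.…, ack: μZ.…, ok: end}
step 6: & ack  ✓  now at μZ.…
step 7: ?Bool  ✓  now at ?Unit.!Int.⊕{retry: &{data: μZ.…, ack: μZ.…, ok: end}, done: ⊕{more: μZ.…, done: μZ.…, ok: end}, more: ⊕{retry: end, err: end}}
all 7 steps conform

NONE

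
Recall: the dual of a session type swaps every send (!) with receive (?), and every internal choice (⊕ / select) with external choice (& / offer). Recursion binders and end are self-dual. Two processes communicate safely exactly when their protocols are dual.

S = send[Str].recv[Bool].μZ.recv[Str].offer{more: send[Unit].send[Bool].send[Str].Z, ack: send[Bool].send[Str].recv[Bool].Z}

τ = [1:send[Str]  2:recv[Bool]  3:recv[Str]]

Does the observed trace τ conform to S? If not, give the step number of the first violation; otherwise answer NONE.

NONE

step 1: send[Str]  match  residual = recv[Bool].μZ.…
step 2: recv[Bool]  match  residual = μZ.…
step 3: recv[Str]  match  residual = offer{more: send[Unit].send[Bool].send[Str].μZ.…, ack: send[Bool].send[Str].recv[Bool].μZ.…}
trace exhausted — no violation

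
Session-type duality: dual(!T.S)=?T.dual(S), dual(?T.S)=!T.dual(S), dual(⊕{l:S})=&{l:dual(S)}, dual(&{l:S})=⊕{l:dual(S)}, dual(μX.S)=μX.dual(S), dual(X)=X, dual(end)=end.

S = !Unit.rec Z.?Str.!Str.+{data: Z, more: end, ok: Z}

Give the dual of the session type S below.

!Unit ↦ ?Unit
  rec Z ↦ rec Z  (binder kept)
    ?Str ↦ !Str
      !Str ↦ ?Str
        +{data,more,ok} ↦ &{data,more,ok}  (internal→external)
          case data:
            dual(Z) = Z
          case more:
            dual(end) = end
          case ok:
            dual(Z) = Z

?Unit.rec Z.!Str.?Str.&{data: Z, more: end, ok: Z}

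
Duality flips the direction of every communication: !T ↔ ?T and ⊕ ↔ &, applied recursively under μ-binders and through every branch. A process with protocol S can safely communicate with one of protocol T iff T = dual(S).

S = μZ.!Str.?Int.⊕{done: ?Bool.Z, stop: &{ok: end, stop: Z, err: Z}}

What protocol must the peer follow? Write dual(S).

μZ → μZ  (binder kept)
  !Str → ?Str
    ?Int → !Int
      ⊕{done,stop} → &{done,stop}  (internal→external)
        • done:
          ?Bool → !Bool
            Z self-dual
        • stop:
          &{ok,stop,err} → ⊕{ok,stop,err}  (&→⊕)
            • ok:
              end self-dual
            • stop:
              Z self-dual
            • err:
              Z self-dual

μZ.?Str.!Int.&{done: !Bool.Z, stop: ⊕{ok: end, stop: Z, err: Z}}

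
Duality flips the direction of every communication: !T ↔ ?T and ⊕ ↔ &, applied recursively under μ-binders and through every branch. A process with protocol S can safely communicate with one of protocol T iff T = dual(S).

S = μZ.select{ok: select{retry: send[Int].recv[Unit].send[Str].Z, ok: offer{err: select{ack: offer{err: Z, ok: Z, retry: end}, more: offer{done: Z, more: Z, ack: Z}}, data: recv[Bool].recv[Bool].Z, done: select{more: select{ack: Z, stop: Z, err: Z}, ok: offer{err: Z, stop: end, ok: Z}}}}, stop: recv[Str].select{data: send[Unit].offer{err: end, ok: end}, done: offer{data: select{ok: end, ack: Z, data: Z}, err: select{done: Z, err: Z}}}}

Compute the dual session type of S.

μZ = μZ  (rec unchanged)
  select{ok,stop} = offer{ok,stop}  (internal→external)
    • ok:
      select{retry,ok} = offer{retry,ok}  (internal→external)
        • retry:
          send[Int] = recv[Int]
            recv[Unit] = send[Unit]
              send[Str] = recv[Str]
                Z self-dual
        • ok:
          offer{err,data,done} = select{err,data,done}  (offer→select)
            • err:
              select{ack,more} = offer{ack,more}  (internal→external)
                • ack:
                  offer{err,ok,retry} = select{err,ok,retry}  (offer→select)
                    • err:
                      Z self-dual
                    • ok:
                      Z self-dual
                    • retry:
                      end self-dual
                • more:
                  offer{done,more,ack} = select{done,more,ack}  (offer→select)
                    • done:
                      Z self-dual
                    • more:
                      Z self-dual
                    • ack:
                      Z self-dual
            • data:
              recv[Bool] = send[Bool]
                recv[Bool] = send[Bool]
                  Z self-dual
            • done:
              select{more,ok} = offer{more,ok}  (internal→external)
                • more:
                  select{ack,stop,err} = offer{ack,stop,err}  (internal→external)
                    • ack:
                      Z self-dual
                    • stop:
                      Z self-dual
                    • err:
                      Z self-dual
                • ok:
                  offer{err,stop,ok} = select{err,stop,ok}  (offer→select)
                    • err:
                      Z self-dual
                    • stop:
                      end self-dual
                    • ok:
                      Z self-dual
    • stop:
      recv[Str] = send[Str]
        select{data,done} = offer{data,done}  (internal→external)
          • data:
            send[Unit] = recv[Unit]
              offer{err,ok} = select{err,ok}  (offer→select)
                • err:
                  end self-dual
                • ok:
                  end self-dual
          • done:
            offer{data,err} = select{data,err}  (offer→select)
              • data:
                select{ok,ack,data} = offer{ok,ack,data}  (internal→external)
                  • ok:
                    end self-dual
                  • ack:
                    Z self-dual
                  • data:
                    Z self-dual
              • err:
                select{done,err} = offer{done,err}  (internal→external)
                  • done:
                    Z self-dual
                  • err:
                    Z self-dual

μZ.offer{ok: offer{retry: recv[Int].send[Unit].recv[Str].Z, ok: select{err: offer{ack: select{err: Z, ok: Z, retry: end}, more: select{done: Z, more: Z, ack: Z}}, data: send[Bool].send[Bool].Z, done: offer{more: offer{ack: Z, stop: Z, err: Z}, ok: select{err: Z, stop: end, ok: Z}}}}, stop: send[Str].offer{data: recv[Unit].select{err: end, ok: end}, done: select{data: offer{ok: end, ack: Z, data: Z}, err: offer{done: Z, err: Z}}}}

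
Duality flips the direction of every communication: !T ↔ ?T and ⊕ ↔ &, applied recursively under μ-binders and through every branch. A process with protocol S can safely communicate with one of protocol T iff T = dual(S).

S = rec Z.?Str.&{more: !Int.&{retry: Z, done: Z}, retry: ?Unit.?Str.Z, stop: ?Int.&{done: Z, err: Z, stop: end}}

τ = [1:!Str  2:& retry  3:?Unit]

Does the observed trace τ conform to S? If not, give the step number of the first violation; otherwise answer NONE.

1

@1 got !Str, protocol expects ?Str  ✗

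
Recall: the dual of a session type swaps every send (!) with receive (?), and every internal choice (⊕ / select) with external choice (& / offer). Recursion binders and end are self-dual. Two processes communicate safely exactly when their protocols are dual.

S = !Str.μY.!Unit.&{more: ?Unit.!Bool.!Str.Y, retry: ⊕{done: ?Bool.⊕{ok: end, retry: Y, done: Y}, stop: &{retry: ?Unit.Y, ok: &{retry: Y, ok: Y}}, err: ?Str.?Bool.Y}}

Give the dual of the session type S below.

!Str ↦ ?Str
  μY ↦ μY  (rec unchanged)
    !Unit ↦ ?Unit
      &{more,retry} ↦ ⊕{more,retry}  (&→⊕)
        • more:
          ?Unit ↦ !Unit
            !Bool ↦ ?Bool
              !Str ↦ ?Str
                Y self-dual
        • retry:
          ⊕{done,stop,err} ↦ &{done,stop,err}  (select→offer)
            • done:
              ?Bool ↦ !Bool
                ⊕{ok,retry,done} ↦ &{ok,retry,done}  (select→offer)
                  • ok:
                    end self-dual
                  • retry:
                    Y self-dual
                  • done:
                    Y self-dual
            • stop:
              &{retry,ok} ↦ ⊕{retry,ok}  (&→⊕)
                • retry:
                  ?Unit ↦ !Unit
                    Y self-dual
                • ok:
                  &{retry,ok} ↦ ⊕{retry,ok}  (&→⊕)
                    • retry:
                      Y self-dual
                    • ok:
                      Y self-dual
            • err:
              ?Str ↦ !Str
                ?Bool ↦ !Bool
                  Y self-dual

?Str.μY.?Unit.⊕{more: !Unit.?Bool.?Str.Y, retry: &{done: !Bool.&{ok: end, retry: Y, done: Y}, stop: ⊕{retry: !Unit.Y, ok: ⊕{retry: Y, ok: Y}}, err: !Str.!Bool.Y}}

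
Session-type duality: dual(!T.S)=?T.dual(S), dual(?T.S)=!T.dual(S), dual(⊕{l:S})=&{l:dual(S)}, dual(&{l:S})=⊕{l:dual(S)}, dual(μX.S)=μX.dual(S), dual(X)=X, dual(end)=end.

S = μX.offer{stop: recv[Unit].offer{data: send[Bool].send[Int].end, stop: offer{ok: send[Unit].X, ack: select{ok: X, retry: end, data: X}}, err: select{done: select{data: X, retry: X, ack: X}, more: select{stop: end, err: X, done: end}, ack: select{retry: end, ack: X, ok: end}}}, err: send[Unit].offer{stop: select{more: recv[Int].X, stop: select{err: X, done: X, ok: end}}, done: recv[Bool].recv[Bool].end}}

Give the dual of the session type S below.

μX.select{stop: send[Unit].select{data: recv[Bool].recv[Int].end, stop: select{ok: recv[Unit].X, ack: offer{ok: X, retry: end, data: X}}, err: offer{done: offer{data: X, retry: X, ack: X}, more: offer{stop: end, err: X, done: end}, ack: offer{retry: end, ack: X, ok: end}}}, err: recv[Unit].select{stop: offer{more: send[Int].X, stop: offer{err: X, done: X, ok: end}}, done: send[Bool].send[Bool].end}}

μX ↦ μX  (binder kept)
  offer{stop,err} ↦ select{stop,err}  (external→internal)
    • stop:
      recv[Unit] ↦ send[Unit]
        offer{data,stop,err} ↦ select{data,stop,err}  (external→internal)
          • data:
            send[Bool] ↦ recv[Bool]
              send[Int] ↦ recv[Int]
                end self-dual
          • stop:
            offer{ok,ack} ↦ select{ok,ack}  (external→internal)
              • ok:
                send[Unit] ↦ recv[Unit]
                  X self-dual
              • ack:
                select{ok,retry,data} ↦ offer{ok,retry,data}  (select→offer)
                  • ok:
                    X self-dual
                  • retry:
                    end self-dual
                  • data:
                    X self-dual
          • err:
            select{done,more,ack} ↦ offer{done,more,ack}  (select→offer)
              • done:
                select{data,retry,ack} ↦ offer{data,retry,ack}  (select→offer)
                  • data:
                    X self-dual
                  • retry:
                    X self-dual
                  • ack:
                    X self-dual
              • more:
                select{stop,err,done} ↦ offer{stop,err,done}  (select→offer)
                  • stop:
                    end self-dual
                  • err:
                    X self-dual
                  • done:
                    end self-dual
              • ack:
                select{retry,ack,ok} ↦ offer{retry,ack,ok}  (select→offer)
                  • retry:
                    end self-dual
                  • ack:
                    X self-dual
                  • ok:
                    end self-dual
    • err:
      send[Unit] ↦ recv[Unit]
        offer{stop,done} ↦ select{stop,done}  (external→internal)
          • stop:
            select{more,stop} ↦ offer{more,stop}  (select→offer)
              • more:
                recv[Int] ↦ send[Int]
                  X self-dual
              • stop:
                select{err,done,ok} ↦ offer{err,done,ok}  (select→offer)
                  • err:
                    X self-dual
                  • done:
                    X self-dual
                  • ok:
                    end self-dual
          • done:
            recv[Bool] ↦ send[Bool]
              recv[Bool] ↦ send[Bool]
                end self-dual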